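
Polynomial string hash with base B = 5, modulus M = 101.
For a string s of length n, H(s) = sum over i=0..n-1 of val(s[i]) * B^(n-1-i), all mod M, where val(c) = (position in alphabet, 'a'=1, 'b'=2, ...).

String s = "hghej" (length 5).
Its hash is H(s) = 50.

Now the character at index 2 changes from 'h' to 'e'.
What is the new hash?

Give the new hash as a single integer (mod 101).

val('h') = 8, val('e') = 5
Position k = 2, exponent = n-1-k = 2
B^2 mod M = 5^2 mod 101 = 25
Delta = (5 - 8) * 25 mod 101 = 26
New hash = (50 + 26) mod 101 = 76

Answer: 76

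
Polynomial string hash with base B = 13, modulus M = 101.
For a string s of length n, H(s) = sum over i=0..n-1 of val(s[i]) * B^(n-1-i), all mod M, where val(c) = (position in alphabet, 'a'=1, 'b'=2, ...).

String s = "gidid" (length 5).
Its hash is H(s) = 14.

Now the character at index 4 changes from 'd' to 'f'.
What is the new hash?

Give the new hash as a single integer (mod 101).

Answer: 16

Derivation:
val('d') = 4, val('f') = 6
Position k = 4, exponent = n-1-k = 0
B^0 mod M = 13^0 mod 101 = 1
Delta = (6 - 4) * 1 mod 101 = 2
New hash = (14 + 2) mod 101 = 16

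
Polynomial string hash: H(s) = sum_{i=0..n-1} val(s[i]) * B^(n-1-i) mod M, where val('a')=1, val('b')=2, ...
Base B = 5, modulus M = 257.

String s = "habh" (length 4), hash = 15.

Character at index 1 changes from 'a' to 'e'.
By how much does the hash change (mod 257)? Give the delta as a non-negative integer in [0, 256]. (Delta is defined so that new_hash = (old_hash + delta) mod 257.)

Answer: 100

Derivation:
Delta formula: (val(new) - val(old)) * B^(n-1-k) mod M
  val('e') - val('a') = 5 - 1 = 4
  B^(n-1-k) = 5^2 mod 257 = 25
  Delta = 4 * 25 mod 257 = 100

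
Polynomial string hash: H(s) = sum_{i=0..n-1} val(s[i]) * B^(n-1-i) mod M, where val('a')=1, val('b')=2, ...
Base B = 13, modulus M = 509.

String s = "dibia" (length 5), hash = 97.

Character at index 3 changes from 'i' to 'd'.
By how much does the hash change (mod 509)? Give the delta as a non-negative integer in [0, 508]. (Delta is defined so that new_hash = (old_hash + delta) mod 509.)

Delta formula: (val(new) - val(old)) * B^(n-1-k) mod M
  val('d') - val('i') = 4 - 9 = -5
  B^(n-1-k) = 13^1 mod 509 = 13
  Delta = -5 * 13 mod 509 = 444

Answer: 444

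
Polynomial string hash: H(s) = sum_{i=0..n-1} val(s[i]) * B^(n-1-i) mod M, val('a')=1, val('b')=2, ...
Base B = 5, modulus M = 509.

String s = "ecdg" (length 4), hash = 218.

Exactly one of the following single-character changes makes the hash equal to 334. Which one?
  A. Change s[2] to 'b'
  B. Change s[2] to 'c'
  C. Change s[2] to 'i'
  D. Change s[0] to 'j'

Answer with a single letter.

Answer: D

Derivation:
Option A: s[2]='d'->'b', delta=(2-4)*5^1 mod 509 = 499, hash=218+499 mod 509 = 208
Option B: s[2]='d'->'c', delta=(3-4)*5^1 mod 509 = 504, hash=218+504 mod 509 = 213
Option C: s[2]='d'->'i', delta=(9-4)*5^1 mod 509 = 25, hash=218+25 mod 509 = 243
Option D: s[0]='e'->'j', delta=(10-5)*5^3 mod 509 = 116, hash=218+116 mod 509 = 334 <-- target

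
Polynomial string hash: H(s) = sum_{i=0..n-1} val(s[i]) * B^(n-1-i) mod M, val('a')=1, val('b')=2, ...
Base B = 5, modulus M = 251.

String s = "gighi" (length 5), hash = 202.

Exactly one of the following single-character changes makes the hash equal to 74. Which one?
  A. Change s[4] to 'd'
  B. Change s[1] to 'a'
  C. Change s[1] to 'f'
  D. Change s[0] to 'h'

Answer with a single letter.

Answer: D

Derivation:
Option A: s[4]='i'->'d', delta=(4-9)*5^0 mod 251 = 246, hash=202+246 mod 251 = 197
Option B: s[1]='i'->'a', delta=(1-9)*5^3 mod 251 = 4, hash=202+4 mod 251 = 206
Option C: s[1]='i'->'f', delta=(6-9)*5^3 mod 251 = 127, hash=202+127 mod 251 = 78
Option D: s[0]='g'->'h', delta=(8-7)*5^4 mod 251 = 123, hash=202+123 mod 251 = 74 <-- target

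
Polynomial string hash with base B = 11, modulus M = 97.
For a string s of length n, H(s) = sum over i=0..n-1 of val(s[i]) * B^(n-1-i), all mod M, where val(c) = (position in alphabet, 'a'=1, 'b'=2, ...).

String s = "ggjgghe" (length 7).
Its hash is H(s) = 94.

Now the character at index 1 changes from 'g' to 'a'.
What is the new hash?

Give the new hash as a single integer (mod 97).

Answer: 5

Derivation:
val('g') = 7, val('a') = 1
Position k = 1, exponent = n-1-k = 5
B^5 mod M = 11^5 mod 97 = 31
Delta = (1 - 7) * 31 mod 97 = 8
New hash = (94 + 8) mod 97 = 5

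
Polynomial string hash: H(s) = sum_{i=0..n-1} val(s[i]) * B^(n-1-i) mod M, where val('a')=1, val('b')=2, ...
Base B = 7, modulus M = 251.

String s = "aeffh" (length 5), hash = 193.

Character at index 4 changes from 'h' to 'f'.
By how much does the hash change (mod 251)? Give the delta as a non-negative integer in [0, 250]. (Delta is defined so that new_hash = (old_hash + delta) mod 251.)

Delta formula: (val(new) - val(old)) * B^(n-1-k) mod M
  val('f') - val('h') = 6 - 8 = -2
  B^(n-1-k) = 7^0 mod 251 = 1
  Delta = -2 * 1 mod 251 = 249

Answer: 249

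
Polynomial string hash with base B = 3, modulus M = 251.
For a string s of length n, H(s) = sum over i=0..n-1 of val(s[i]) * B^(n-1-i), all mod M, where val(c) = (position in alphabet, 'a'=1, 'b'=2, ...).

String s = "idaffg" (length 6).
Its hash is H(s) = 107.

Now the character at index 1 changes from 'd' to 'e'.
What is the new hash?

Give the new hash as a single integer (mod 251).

Answer: 188

Derivation:
val('d') = 4, val('e') = 5
Position k = 1, exponent = n-1-k = 4
B^4 mod M = 3^4 mod 251 = 81
Delta = (5 - 4) * 81 mod 251 = 81
New hash = (107 + 81) mod 251 = 188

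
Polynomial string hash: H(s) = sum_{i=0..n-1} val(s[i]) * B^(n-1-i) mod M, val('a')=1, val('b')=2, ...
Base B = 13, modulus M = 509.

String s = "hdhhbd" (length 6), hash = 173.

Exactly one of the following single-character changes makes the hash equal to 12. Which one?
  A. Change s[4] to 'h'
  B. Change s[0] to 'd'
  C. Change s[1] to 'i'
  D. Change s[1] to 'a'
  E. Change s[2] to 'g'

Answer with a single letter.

Option A: s[4]='b'->'h', delta=(8-2)*13^1 mod 509 = 78, hash=173+78 mod 509 = 251
Option B: s[0]='h'->'d', delta=(4-8)*13^5 mod 509 = 90, hash=173+90 mod 509 = 263
Option C: s[1]='d'->'i', delta=(9-4)*13^4 mod 509 = 285, hash=173+285 mod 509 = 458
Option D: s[1]='d'->'a', delta=(1-4)*13^4 mod 509 = 338, hash=173+338 mod 509 = 2
Option E: s[2]='h'->'g', delta=(7-8)*13^3 mod 509 = 348, hash=173+348 mod 509 = 12 <-- target

Answer: E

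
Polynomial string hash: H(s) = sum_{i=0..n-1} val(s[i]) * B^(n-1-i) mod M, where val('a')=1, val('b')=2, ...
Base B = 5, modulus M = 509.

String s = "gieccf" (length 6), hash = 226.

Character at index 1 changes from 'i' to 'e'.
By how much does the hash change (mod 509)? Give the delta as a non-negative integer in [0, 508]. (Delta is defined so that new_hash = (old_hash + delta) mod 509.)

Delta formula: (val(new) - val(old)) * B^(n-1-k) mod M
  val('e') - val('i') = 5 - 9 = -4
  B^(n-1-k) = 5^4 mod 509 = 116
  Delta = -4 * 116 mod 509 = 45

Answer: 45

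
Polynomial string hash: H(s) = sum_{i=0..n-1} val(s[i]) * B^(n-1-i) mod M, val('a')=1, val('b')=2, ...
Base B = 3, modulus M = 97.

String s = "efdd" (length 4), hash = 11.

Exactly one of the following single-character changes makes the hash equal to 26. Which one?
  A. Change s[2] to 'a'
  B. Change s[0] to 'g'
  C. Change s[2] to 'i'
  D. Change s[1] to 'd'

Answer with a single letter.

Option A: s[2]='d'->'a', delta=(1-4)*3^1 mod 97 = 88, hash=11+88 mod 97 = 2
Option B: s[0]='e'->'g', delta=(7-5)*3^3 mod 97 = 54, hash=11+54 mod 97 = 65
Option C: s[2]='d'->'i', delta=(9-4)*3^1 mod 97 = 15, hash=11+15 mod 97 = 26 <-- target
Option D: s[1]='f'->'d', delta=(4-6)*3^2 mod 97 = 79, hash=11+79 mod 97 = 90

Answer: C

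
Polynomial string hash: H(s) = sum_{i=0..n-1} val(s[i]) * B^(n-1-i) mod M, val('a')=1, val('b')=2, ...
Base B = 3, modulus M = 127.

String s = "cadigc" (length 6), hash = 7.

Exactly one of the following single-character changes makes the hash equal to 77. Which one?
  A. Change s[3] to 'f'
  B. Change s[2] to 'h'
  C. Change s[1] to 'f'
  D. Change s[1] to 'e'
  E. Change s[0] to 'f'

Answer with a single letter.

Option A: s[3]='i'->'f', delta=(6-9)*3^2 mod 127 = 100, hash=7+100 mod 127 = 107
Option B: s[2]='d'->'h', delta=(8-4)*3^3 mod 127 = 108, hash=7+108 mod 127 = 115
Option C: s[1]='a'->'f', delta=(6-1)*3^4 mod 127 = 24, hash=7+24 mod 127 = 31
Option D: s[1]='a'->'e', delta=(5-1)*3^4 mod 127 = 70, hash=7+70 mod 127 = 77 <-- target
Option E: s[0]='c'->'f', delta=(6-3)*3^5 mod 127 = 94, hash=7+94 mod 127 = 101

Answer: D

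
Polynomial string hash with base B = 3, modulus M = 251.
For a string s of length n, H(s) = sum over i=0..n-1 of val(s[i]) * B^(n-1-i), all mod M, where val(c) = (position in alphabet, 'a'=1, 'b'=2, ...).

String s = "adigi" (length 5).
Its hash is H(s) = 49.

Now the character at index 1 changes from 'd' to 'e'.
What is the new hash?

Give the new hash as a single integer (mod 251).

Answer: 76

Derivation:
val('d') = 4, val('e') = 5
Position k = 1, exponent = n-1-k = 3
B^3 mod M = 3^3 mod 251 = 27
Delta = (5 - 4) * 27 mod 251 = 27
New hash = (49 + 27) mod 251 = 76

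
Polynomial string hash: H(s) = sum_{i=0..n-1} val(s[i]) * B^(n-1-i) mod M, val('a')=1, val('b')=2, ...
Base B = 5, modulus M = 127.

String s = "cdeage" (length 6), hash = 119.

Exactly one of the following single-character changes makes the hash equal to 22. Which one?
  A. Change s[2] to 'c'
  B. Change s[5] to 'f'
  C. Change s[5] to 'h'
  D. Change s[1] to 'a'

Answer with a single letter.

Option A: s[2]='e'->'c', delta=(3-5)*5^3 mod 127 = 4, hash=119+4 mod 127 = 123
Option B: s[5]='e'->'f', delta=(6-5)*5^0 mod 127 = 1, hash=119+1 mod 127 = 120
Option C: s[5]='e'->'h', delta=(8-5)*5^0 mod 127 = 3, hash=119+3 mod 127 = 122
Option D: s[1]='d'->'a', delta=(1-4)*5^4 mod 127 = 30, hash=119+30 mod 127 = 22 <-- target

Answer: D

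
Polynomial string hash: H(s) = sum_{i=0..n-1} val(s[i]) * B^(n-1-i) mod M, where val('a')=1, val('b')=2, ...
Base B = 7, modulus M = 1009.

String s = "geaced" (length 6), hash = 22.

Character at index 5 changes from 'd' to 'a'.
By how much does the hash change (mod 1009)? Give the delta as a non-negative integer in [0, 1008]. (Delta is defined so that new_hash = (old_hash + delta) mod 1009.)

Delta formula: (val(new) - val(old)) * B^(n-1-k) mod M
  val('a') - val('d') = 1 - 4 = -3
  B^(n-1-k) = 7^0 mod 1009 = 1
  Delta = -3 * 1 mod 1009 = 1006

Answer: 1006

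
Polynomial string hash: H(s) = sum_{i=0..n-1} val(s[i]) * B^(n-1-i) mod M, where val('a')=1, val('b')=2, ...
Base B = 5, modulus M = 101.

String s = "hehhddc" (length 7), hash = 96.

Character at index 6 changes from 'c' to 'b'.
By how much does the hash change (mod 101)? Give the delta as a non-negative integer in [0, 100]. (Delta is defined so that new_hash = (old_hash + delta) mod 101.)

Answer: 100

Derivation:
Delta formula: (val(new) - val(old)) * B^(n-1-k) mod M
  val('b') - val('c') = 2 - 3 = -1
  B^(n-1-k) = 5^0 mod 101 = 1
  Delta = -1 * 1 mod 101 = 100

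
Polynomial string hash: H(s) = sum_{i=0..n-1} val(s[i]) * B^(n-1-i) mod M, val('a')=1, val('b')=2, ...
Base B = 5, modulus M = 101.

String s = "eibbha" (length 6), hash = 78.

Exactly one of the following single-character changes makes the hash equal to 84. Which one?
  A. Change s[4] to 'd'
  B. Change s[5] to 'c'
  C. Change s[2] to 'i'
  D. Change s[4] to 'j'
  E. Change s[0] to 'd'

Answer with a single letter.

Answer: E

Derivation:
Option A: s[4]='h'->'d', delta=(4-8)*5^1 mod 101 = 81, hash=78+81 mod 101 = 58
Option B: s[5]='a'->'c', delta=(3-1)*5^0 mod 101 = 2, hash=78+2 mod 101 = 80
Option C: s[2]='b'->'i', delta=(9-2)*5^3 mod 101 = 67, hash=78+67 mod 101 = 44
Option D: s[4]='h'->'j', delta=(10-8)*5^1 mod 101 = 10, hash=78+10 mod 101 = 88
Option E: s[0]='e'->'d', delta=(4-5)*5^5 mod 101 = 6, hash=78+6 mod 101 = 84 <-- target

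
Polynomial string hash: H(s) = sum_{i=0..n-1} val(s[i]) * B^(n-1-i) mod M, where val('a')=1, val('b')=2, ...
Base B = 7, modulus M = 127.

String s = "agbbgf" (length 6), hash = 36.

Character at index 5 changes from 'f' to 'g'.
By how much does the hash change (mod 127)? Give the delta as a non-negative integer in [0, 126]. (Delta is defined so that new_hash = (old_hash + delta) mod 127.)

Delta formula: (val(new) - val(old)) * B^(n-1-k) mod M
  val('g') - val('f') = 7 - 6 = 1
  B^(n-1-k) = 7^0 mod 127 = 1
  Delta = 1 * 1 mod 127 = 1

Answer: 1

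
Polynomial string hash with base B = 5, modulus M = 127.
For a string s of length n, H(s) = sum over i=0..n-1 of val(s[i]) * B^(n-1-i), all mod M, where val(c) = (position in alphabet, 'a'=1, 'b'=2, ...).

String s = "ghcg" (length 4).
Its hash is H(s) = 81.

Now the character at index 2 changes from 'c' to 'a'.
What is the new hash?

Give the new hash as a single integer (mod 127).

Answer: 71

Derivation:
val('c') = 3, val('a') = 1
Position k = 2, exponent = n-1-k = 1
B^1 mod M = 5^1 mod 127 = 5
Delta = (1 - 3) * 5 mod 127 = 117
New hash = (81 + 117) mod 127 = 71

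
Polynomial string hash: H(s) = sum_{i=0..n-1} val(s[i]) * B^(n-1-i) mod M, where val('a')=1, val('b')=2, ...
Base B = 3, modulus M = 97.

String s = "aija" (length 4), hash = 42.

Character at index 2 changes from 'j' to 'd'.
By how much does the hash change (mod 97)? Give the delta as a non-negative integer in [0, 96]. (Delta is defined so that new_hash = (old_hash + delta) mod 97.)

Delta formula: (val(new) - val(old)) * B^(n-1-k) mod M
  val('d') - val('j') = 4 - 10 = -6
  B^(n-1-k) = 3^1 mod 97 = 3
  Delta = -6 * 3 mod 97 = 79

Answer: 79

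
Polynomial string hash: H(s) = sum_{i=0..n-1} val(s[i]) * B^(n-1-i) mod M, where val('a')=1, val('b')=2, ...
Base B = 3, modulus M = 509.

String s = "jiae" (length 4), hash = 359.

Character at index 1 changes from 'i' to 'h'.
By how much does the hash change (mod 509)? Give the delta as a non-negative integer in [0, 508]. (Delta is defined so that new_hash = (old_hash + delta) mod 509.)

Answer: 500

Derivation:
Delta formula: (val(new) - val(old)) * B^(n-1-k) mod M
  val('h') - val('i') = 8 - 9 = -1
  B^(n-1-k) = 3^2 mod 509 = 9
  Delta = -1 * 9 mod 509 = 500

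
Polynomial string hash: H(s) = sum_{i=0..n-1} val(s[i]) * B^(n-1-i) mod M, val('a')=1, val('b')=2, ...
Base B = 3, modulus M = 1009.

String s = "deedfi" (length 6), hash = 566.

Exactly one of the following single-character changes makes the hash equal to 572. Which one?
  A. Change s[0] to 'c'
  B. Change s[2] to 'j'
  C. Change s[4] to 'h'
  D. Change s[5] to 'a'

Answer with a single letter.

Answer: C

Derivation:
Option A: s[0]='d'->'c', delta=(3-4)*3^5 mod 1009 = 766, hash=566+766 mod 1009 = 323
Option B: s[2]='e'->'j', delta=(10-5)*3^3 mod 1009 = 135, hash=566+135 mod 1009 = 701
Option C: s[4]='f'->'h', delta=(8-6)*3^1 mod 1009 = 6, hash=566+6 mod 1009 = 572 <-- target
Option D: s[5]='i'->'a', delta=(1-9)*3^0 mod 1009 = 1001, hash=566+1001 mod 1009 = 558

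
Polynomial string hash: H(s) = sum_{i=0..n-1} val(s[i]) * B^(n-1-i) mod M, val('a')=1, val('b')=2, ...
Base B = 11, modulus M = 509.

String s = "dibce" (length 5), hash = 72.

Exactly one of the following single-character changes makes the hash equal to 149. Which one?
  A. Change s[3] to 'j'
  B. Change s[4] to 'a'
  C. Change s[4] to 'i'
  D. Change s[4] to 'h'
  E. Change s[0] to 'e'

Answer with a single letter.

Answer: A

Derivation:
Option A: s[3]='c'->'j', delta=(10-3)*11^1 mod 509 = 77, hash=72+77 mod 509 = 149 <-- target
Option B: s[4]='e'->'a', delta=(1-5)*11^0 mod 509 = 505, hash=72+505 mod 509 = 68
Option C: s[4]='e'->'i', delta=(9-5)*11^0 mod 509 = 4, hash=72+4 mod 509 = 76
Option D: s[4]='e'->'h', delta=(8-5)*11^0 mod 509 = 3, hash=72+3 mod 509 = 75
Option E: s[0]='d'->'e', delta=(5-4)*11^4 mod 509 = 389, hash=72+389 mod 509 = 461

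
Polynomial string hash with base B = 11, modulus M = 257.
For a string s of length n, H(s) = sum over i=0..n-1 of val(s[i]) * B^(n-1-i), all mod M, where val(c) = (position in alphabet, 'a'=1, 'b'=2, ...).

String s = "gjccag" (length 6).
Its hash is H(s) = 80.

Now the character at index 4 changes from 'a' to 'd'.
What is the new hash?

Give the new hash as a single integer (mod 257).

val('a') = 1, val('d') = 4
Position k = 4, exponent = n-1-k = 1
B^1 mod M = 11^1 mod 257 = 11
Delta = (4 - 1) * 11 mod 257 = 33
New hash = (80 + 33) mod 257 = 113

Answer: 113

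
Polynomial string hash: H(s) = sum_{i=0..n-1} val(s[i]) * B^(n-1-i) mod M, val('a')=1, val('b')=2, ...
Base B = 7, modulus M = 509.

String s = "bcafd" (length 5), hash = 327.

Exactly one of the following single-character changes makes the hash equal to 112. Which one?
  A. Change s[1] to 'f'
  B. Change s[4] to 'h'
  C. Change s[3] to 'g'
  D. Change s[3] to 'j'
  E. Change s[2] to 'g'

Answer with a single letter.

Option A: s[1]='c'->'f', delta=(6-3)*7^3 mod 509 = 11, hash=327+11 mod 509 = 338
Option B: s[4]='d'->'h', delta=(8-4)*7^0 mod 509 = 4, hash=327+4 mod 509 = 331
Option C: s[3]='f'->'g', delta=(7-6)*7^1 mod 509 = 7, hash=327+7 mod 509 = 334
Option D: s[3]='f'->'j', delta=(10-6)*7^1 mod 509 = 28, hash=327+28 mod 509 = 355
Option E: s[2]='a'->'g', delta=(7-1)*7^2 mod 509 = 294, hash=327+294 mod 509 = 112 <-- target

Answer: E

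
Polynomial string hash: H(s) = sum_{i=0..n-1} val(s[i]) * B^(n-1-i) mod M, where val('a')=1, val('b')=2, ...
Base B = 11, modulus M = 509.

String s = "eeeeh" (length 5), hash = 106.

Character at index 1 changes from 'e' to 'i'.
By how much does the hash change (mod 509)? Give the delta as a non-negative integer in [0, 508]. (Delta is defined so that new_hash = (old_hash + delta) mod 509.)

Answer: 234

Derivation:
Delta formula: (val(new) - val(old)) * B^(n-1-k) mod M
  val('i') - val('e') = 9 - 5 = 4
  B^(n-1-k) = 11^3 mod 509 = 313
  Delta = 4 * 313 mod 509 = 234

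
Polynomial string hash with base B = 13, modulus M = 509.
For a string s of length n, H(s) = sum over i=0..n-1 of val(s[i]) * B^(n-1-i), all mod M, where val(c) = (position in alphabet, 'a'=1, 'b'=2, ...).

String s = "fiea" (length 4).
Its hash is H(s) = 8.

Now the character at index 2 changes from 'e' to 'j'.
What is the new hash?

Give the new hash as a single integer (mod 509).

val('e') = 5, val('j') = 10
Position k = 2, exponent = n-1-k = 1
B^1 mod M = 13^1 mod 509 = 13
Delta = (10 - 5) * 13 mod 509 = 65
New hash = (8 + 65) mod 509 = 73

Answer: 73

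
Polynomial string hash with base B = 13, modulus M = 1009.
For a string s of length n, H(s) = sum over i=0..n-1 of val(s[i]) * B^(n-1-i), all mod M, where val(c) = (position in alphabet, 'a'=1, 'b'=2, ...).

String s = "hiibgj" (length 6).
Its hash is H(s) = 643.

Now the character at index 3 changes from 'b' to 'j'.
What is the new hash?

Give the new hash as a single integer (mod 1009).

val('b') = 2, val('j') = 10
Position k = 3, exponent = n-1-k = 2
B^2 mod M = 13^2 mod 1009 = 169
Delta = (10 - 2) * 169 mod 1009 = 343
New hash = (643 + 343) mod 1009 = 986

Answer: 986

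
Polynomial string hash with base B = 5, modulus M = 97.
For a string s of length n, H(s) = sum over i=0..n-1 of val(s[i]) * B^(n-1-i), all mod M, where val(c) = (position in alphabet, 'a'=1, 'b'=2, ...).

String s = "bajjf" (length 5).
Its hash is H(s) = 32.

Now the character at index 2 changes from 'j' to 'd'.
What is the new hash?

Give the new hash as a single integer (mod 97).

val('j') = 10, val('d') = 4
Position k = 2, exponent = n-1-k = 2
B^2 mod M = 5^2 mod 97 = 25
Delta = (4 - 10) * 25 mod 97 = 44
New hash = (32 + 44) mod 97 = 76

Answer: 76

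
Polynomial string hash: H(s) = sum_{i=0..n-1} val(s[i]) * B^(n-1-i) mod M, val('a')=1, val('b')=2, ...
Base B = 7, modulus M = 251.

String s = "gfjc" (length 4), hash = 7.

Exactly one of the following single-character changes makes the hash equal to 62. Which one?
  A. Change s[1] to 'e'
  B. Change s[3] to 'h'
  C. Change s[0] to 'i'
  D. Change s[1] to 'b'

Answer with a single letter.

Option A: s[1]='f'->'e', delta=(5-6)*7^2 mod 251 = 202, hash=7+202 mod 251 = 209
Option B: s[3]='c'->'h', delta=(8-3)*7^0 mod 251 = 5, hash=7+5 mod 251 = 12
Option C: s[0]='g'->'i', delta=(9-7)*7^3 mod 251 = 184, hash=7+184 mod 251 = 191
Option D: s[1]='f'->'b', delta=(2-6)*7^2 mod 251 = 55, hash=7+55 mod 251 = 62 <-- target

Answer: D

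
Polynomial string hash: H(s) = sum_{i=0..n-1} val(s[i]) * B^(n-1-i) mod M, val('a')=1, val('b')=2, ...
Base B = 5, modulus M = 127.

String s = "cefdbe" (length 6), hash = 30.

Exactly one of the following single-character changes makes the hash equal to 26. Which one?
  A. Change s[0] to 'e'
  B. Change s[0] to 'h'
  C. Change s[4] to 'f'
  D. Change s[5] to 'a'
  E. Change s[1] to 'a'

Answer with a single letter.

Answer: D

Derivation:
Option A: s[0]='c'->'e', delta=(5-3)*5^5 mod 127 = 27, hash=30+27 mod 127 = 57
Option B: s[0]='c'->'h', delta=(8-3)*5^5 mod 127 = 4, hash=30+4 mod 127 = 34
Option C: s[4]='b'->'f', delta=(6-2)*5^1 mod 127 = 20, hash=30+20 mod 127 = 50
Option D: s[5]='e'->'a', delta=(1-5)*5^0 mod 127 = 123, hash=30+123 mod 127 = 26 <-- target
Option E: s[1]='e'->'a', delta=(1-5)*5^4 mod 127 = 40, hash=30+40 mod 127 = 70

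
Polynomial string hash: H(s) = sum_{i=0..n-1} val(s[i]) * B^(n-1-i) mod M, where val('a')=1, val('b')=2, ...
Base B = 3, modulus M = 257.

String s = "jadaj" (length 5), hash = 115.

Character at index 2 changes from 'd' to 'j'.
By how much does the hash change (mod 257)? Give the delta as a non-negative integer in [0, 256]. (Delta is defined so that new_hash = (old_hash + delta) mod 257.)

Answer: 54

Derivation:
Delta formula: (val(new) - val(old)) * B^(n-1-k) mod M
  val('j') - val('d') = 10 - 4 = 6
  B^(n-1-k) = 3^2 mod 257 = 9
  Delta = 6 * 9 mod 257 = 54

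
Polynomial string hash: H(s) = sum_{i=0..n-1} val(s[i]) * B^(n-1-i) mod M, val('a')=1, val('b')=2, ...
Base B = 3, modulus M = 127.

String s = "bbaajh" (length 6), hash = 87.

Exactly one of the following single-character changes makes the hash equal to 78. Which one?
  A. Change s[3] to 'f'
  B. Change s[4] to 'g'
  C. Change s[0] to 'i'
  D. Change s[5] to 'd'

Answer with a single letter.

Answer: B

Derivation:
Option A: s[3]='a'->'f', delta=(6-1)*3^2 mod 127 = 45, hash=87+45 mod 127 = 5
Option B: s[4]='j'->'g', delta=(7-10)*3^1 mod 127 = 118, hash=87+118 mod 127 = 78 <-- target
Option C: s[0]='b'->'i', delta=(9-2)*3^5 mod 127 = 50, hash=87+50 mod 127 = 10
Option D: s[5]='h'->'d', delta=(4-8)*3^0 mod 127 = 123, hash=87+123 mod 127 = 83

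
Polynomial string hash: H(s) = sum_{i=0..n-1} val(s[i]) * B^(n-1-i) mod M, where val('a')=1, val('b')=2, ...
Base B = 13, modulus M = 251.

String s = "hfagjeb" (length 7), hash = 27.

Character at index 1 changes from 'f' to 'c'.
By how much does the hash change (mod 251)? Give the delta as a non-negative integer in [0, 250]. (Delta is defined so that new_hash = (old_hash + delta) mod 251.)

Answer: 59

Derivation:
Delta formula: (val(new) - val(old)) * B^(n-1-k) mod M
  val('c') - val('f') = 3 - 6 = -3
  B^(n-1-k) = 13^5 mod 251 = 64
  Delta = -3 * 64 mod 251 = 59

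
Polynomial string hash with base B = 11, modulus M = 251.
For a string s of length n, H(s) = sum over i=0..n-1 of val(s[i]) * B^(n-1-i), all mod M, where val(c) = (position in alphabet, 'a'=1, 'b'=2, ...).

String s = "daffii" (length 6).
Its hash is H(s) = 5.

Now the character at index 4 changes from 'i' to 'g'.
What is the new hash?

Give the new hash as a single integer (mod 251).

Answer: 234

Derivation:
val('i') = 9, val('g') = 7
Position k = 4, exponent = n-1-k = 1
B^1 mod M = 11^1 mod 251 = 11
Delta = (7 - 9) * 11 mod 251 = 229
New hash = (5 + 229) mod 251 = 234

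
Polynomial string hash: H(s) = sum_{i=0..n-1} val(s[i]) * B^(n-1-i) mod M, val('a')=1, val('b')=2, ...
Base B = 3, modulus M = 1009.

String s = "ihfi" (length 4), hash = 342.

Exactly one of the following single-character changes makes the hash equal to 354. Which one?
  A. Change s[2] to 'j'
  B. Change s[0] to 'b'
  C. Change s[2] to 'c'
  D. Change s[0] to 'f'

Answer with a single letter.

Option A: s[2]='f'->'j', delta=(10-6)*3^1 mod 1009 = 12, hash=342+12 mod 1009 = 354 <-- target
Option B: s[0]='i'->'b', delta=(2-9)*3^3 mod 1009 = 820, hash=342+820 mod 1009 = 153
Option C: s[2]='f'->'c', delta=(3-6)*3^1 mod 1009 = 1000, hash=342+1000 mod 1009 = 333
Option D: s[0]='i'->'f', delta=(6-9)*3^3 mod 1009 = 928, hash=342+928 mod 1009 = 261

Answer: A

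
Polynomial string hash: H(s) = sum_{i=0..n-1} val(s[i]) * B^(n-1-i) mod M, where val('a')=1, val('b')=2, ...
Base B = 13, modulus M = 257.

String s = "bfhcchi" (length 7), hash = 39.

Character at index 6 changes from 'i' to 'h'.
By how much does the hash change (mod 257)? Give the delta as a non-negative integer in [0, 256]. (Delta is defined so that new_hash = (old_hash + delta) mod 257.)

Delta formula: (val(new) - val(old)) * B^(n-1-k) mod M
  val('h') - val('i') = 8 - 9 = -1
  B^(n-1-k) = 13^0 mod 257 = 1
  Delta = -1 * 1 mod 257 = 256

Answer: 256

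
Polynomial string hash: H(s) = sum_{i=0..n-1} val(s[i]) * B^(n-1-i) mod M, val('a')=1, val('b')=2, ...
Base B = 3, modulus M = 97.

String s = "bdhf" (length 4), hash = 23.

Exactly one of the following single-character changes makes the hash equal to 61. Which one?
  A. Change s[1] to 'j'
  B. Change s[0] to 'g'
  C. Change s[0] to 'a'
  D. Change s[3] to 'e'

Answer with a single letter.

Option A: s[1]='d'->'j', delta=(10-4)*3^2 mod 97 = 54, hash=23+54 mod 97 = 77
Option B: s[0]='b'->'g', delta=(7-2)*3^3 mod 97 = 38, hash=23+38 mod 97 = 61 <-- target
Option C: s[0]='b'->'a', delta=(1-2)*3^3 mod 97 = 70, hash=23+70 mod 97 = 93
Option D: s[3]='f'->'e', delta=(5-6)*3^0 mod 97 = 96, hash=23+96 mod 97 = 22

Answer: B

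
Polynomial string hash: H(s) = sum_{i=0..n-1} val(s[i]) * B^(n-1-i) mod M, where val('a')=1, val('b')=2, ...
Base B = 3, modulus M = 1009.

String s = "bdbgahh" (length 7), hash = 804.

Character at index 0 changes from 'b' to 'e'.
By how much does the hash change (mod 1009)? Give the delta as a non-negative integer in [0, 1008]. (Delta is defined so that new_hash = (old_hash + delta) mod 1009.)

Answer: 169

Derivation:
Delta formula: (val(new) - val(old)) * B^(n-1-k) mod M
  val('e') - val('b') = 5 - 2 = 3
  B^(n-1-k) = 3^6 mod 1009 = 729
  Delta = 3 * 729 mod 1009 = 169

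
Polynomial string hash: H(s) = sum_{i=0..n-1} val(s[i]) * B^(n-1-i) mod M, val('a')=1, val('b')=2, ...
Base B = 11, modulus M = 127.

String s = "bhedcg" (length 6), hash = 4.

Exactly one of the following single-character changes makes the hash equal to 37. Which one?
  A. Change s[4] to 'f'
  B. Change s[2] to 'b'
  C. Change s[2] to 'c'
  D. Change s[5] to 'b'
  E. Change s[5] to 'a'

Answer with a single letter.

Option A: s[4]='c'->'f', delta=(6-3)*11^1 mod 127 = 33, hash=4+33 mod 127 = 37 <-- target
Option B: s[2]='e'->'b', delta=(2-5)*11^3 mod 127 = 71, hash=4+71 mod 127 = 75
Option C: s[2]='e'->'c', delta=(3-5)*11^3 mod 127 = 5, hash=4+5 mod 127 = 9
Option D: s[5]='g'->'b', delta=(2-7)*11^0 mod 127 = 122, hash=4+122 mod 127 = 126
Option E: s[5]='g'->'a', delta=(1-7)*11^0 mod 127 = 121, hash=4+121 mod 127 = 125

Answer: A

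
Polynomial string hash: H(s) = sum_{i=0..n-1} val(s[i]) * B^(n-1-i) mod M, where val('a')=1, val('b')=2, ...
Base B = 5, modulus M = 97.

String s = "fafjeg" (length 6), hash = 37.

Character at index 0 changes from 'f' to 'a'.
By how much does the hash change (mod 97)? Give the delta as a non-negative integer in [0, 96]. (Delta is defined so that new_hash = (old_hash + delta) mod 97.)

Delta formula: (val(new) - val(old)) * B^(n-1-k) mod M
  val('a') - val('f') = 1 - 6 = -5
  B^(n-1-k) = 5^5 mod 97 = 21
  Delta = -5 * 21 mod 97 = 89

Answer: 89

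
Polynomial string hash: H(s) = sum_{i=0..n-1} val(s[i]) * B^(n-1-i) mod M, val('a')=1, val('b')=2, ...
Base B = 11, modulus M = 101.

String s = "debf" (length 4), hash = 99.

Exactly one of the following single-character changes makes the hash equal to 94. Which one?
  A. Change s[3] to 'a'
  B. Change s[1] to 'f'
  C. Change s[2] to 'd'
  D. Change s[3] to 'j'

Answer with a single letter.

Option A: s[3]='f'->'a', delta=(1-6)*11^0 mod 101 = 96, hash=99+96 mod 101 = 94 <-- target
Option B: s[1]='e'->'f', delta=(6-5)*11^2 mod 101 = 20, hash=99+20 mod 101 = 18
Option C: s[2]='b'->'d', delta=(4-2)*11^1 mod 101 = 22, hash=99+22 mod 101 = 20
Option D: s[3]='f'->'j', delta=(10-6)*11^0 mod 101 = 4, hash=99+4 mod 101 = 2

Answer: A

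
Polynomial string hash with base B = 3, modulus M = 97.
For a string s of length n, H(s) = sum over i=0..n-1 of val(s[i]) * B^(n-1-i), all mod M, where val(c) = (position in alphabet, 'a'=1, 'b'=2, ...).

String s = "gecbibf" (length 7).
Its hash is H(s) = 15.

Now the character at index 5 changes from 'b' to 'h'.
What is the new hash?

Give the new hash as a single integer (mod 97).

val('b') = 2, val('h') = 8
Position k = 5, exponent = n-1-k = 1
B^1 mod M = 3^1 mod 97 = 3
Delta = (8 - 2) * 3 mod 97 = 18
New hash = (15 + 18) mod 97 = 33

Answer: 33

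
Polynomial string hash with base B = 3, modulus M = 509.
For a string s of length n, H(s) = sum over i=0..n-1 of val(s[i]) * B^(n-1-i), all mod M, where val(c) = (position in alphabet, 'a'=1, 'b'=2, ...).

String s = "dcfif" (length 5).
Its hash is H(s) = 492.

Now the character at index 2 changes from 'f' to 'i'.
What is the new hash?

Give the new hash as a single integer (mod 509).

val('f') = 6, val('i') = 9
Position k = 2, exponent = n-1-k = 2
B^2 mod M = 3^2 mod 509 = 9
Delta = (9 - 6) * 9 mod 509 = 27
New hash = (492 + 27) mod 509 = 10

Answer: 10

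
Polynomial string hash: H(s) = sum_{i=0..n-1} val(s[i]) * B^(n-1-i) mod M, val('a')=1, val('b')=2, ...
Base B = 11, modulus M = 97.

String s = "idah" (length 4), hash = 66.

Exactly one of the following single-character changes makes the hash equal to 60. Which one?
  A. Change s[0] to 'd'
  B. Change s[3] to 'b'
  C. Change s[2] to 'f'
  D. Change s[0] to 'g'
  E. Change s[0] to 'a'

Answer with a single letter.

Answer: B

Derivation:
Option A: s[0]='i'->'d', delta=(4-9)*11^3 mod 97 = 38, hash=66+38 mod 97 = 7
Option B: s[3]='h'->'b', delta=(2-8)*11^0 mod 97 = 91, hash=66+91 mod 97 = 60 <-- target
Option C: s[2]='a'->'f', delta=(6-1)*11^1 mod 97 = 55, hash=66+55 mod 97 = 24
Option D: s[0]='i'->'g', delta=(7-9)*11^3 mod 97 = 54, hash=66+54 mod 97 = 23
Option E: s[0]='i'->'a', delta=(1-9)*11^3 mod 97 = 22, hash=66+22 mod 97 = 88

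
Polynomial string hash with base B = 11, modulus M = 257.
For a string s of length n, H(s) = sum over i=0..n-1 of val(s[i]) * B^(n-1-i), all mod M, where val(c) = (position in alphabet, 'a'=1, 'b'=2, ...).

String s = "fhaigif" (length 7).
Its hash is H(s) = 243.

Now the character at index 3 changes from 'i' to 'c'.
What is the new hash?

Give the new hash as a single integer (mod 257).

Answer: 224

Derivation:
val('i') = 9, val('c') = 3
Position k = 3, exponent = n-1-k = 3
B^3 mod M = 11^3 mod 257 = 46
Delta = (3 - 9) * 46 mod 257 = 238
New hash = (243 + 238) mod 257 = 224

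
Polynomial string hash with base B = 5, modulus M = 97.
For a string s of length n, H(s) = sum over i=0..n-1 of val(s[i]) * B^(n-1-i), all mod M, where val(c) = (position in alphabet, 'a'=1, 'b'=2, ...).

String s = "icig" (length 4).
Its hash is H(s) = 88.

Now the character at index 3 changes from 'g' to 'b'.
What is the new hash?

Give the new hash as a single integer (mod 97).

val('g') = 7, val('b') = 2
Position k = 3, exponent = n-1-k = 0
B^0 mod M = 5^0 mod 97 = 1
Delta = (2 - 7) * 1 mod 97 = 92
New hash = (88 + 92) mod 97 = 83

Answer: 83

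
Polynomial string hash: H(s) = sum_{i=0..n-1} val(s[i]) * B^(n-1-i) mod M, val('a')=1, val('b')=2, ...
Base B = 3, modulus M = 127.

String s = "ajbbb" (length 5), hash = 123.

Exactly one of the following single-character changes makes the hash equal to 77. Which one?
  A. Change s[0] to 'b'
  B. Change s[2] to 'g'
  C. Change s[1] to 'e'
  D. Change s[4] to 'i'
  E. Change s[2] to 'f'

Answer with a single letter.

Option A: s[0]='a'->'b', delta=(2-1)*3^4 mod 127 = 81, hash=123+81 mod 127 = 77 <-- target
Option B: s[2]='b'->'g', delta=(7-2)*3^2 mod 127 = 45, hash=123+45 mod 127 = 41
Option C: s[1]='j'->'e', delta=(5-10)*3^3 mod 127 = 119, hash=123+119 mod 127 = 115
Option D: s[4]='b'->'i', delta=(9-2)*3^0 mod 127 = 7, hash=123+7 mod 127 = 3
Option E: s[2]='b'->'f', delta=(6-2)*3^2 mod 127 = 36, hash=123+36 mod 127 = 32

Answer: A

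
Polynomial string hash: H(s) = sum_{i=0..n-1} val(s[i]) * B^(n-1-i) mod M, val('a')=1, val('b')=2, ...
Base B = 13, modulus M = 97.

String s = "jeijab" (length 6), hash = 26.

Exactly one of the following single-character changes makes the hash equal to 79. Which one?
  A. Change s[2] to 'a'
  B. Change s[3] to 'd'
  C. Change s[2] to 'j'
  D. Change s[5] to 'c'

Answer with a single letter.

Option A: s[2]='i'->'a', delta=(1-9)*13^3 mod 97 = 78, hash=26+78 mod 97 = 7
Option B: s[3]='j'->'d', delta=(4-10)*13^2 mod 97 = 53, hash=26+53 mod 97 = 79 <-- target
Option C: s[2]='i'->'j', delta=(10-9)*13^3 mod 97 = 63, hash=26+63 mod 97 = 89
Option D: s[5]='b'->'c', delta=(3-2)*13^0 mod 97 = 1, hash=26+1 mod 97 = 27

Answer: B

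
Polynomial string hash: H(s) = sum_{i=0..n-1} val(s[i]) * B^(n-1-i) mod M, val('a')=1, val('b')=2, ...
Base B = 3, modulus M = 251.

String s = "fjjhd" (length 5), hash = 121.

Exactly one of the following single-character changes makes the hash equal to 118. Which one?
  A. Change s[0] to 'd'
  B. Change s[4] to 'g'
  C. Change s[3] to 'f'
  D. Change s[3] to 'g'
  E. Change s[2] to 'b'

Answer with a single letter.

Option A: s[0]='f'->'d', delta=(4-6)*3^4 mod 251 = 89, hash=121+89 mod 251 = 210
Option B: s[4]='d'->'g', delta=(7-4)*3^0 mod 251 = 3, hash=121+3 mod 251 = 124
Option C: s[3]='h'->'f', delta=(6-8)*3^1 mod 251 = 245, hash=121+245 mod 251 = 115
Option D: s[3]='h'->'g', delta=(7-8)*3^1 mod 251 = 248, hash=121+248 mod 251 = 118 <-- target
Option E: s[2]='j'->'b', delta=(2-10)*3^2 mod 251 = 179, hash=121+179 mod 251 = 49

Answer: D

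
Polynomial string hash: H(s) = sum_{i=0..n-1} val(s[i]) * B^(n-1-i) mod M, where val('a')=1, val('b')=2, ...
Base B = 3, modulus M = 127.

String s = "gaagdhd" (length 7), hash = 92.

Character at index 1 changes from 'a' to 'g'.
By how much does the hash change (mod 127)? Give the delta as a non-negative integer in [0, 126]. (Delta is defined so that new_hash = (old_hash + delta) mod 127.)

Answer: 61

Derivation:
Delta formula: (val(new) - val(old)) * B^(n-1-k) mod M
  val('g') - val('a') = 7 - 1 = 6
  B^(n-1-k) = 3^5 mod 127 = 116
  Delta = 6 * 116 mod 127 = 61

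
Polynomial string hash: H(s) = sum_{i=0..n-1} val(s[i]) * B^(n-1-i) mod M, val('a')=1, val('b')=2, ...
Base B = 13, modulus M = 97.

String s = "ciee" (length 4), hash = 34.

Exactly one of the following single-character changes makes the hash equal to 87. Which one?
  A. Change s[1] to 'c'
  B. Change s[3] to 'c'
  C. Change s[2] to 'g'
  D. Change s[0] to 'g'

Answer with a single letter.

Option A: s[1]='i'->'c', delta=(3-9)*13^2 mod 97 = 53, hash=34+53 mod 97 = 87 <-- target
Option B: s[3]='e'->'c', delta=(3-5)*13^0 mod 97 = 95, hash=34+95 mod 97 = 32
Option C: s[2]='e'->'g', delta=(7-5)*13^1 mod 97 = 26, hash=34+26 mod 97 = 60
Option D: s[0]='c'->'g', delta=(7-3)*13^3 mod 97 = 58, hash=34+58 mod 97 = 92

Answer: A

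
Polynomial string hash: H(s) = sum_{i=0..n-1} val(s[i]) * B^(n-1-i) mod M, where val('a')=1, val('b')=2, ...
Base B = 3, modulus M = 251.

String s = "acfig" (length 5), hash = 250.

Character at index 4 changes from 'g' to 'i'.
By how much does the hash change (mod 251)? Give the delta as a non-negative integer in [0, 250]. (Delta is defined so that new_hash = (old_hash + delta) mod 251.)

Delta formula: (val(new) - val(old)) * B^(n-1-k) mod M
  val('i') - val('g') = 9 - 7 = 2
  B^(n-1-k) = 3^0 mod 251 = 1
  Delta = 2 * 1 mod 251 = 2

Answer: 2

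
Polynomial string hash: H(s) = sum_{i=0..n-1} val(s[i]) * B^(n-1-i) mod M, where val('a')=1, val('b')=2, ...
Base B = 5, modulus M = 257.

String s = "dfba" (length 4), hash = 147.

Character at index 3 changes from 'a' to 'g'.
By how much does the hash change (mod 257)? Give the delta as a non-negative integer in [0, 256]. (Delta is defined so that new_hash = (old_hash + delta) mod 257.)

Answer: 6

Derivation:
Delta formula: (val(new) - val(old)) * B^(n-1-k) mod M
  val('g') - val('a') = 7 - 1 = 6
  B^(n-1-k) = 5^0 mod 257 = 1
  Delta = 6 * 1 mod 257 = 6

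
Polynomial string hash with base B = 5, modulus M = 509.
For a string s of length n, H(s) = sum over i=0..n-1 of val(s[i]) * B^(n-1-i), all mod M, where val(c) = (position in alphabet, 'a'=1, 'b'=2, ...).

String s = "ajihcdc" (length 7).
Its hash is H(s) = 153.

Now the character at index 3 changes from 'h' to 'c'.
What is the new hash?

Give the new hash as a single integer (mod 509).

Answer: 37

Derivation:
val('h') = 8, val('c') = 3
Position k = 3, exponent = n-1-k = 3
B^3 mod M = 5^3 mod 509 = 125
Delta = (3 - 8) * 125 mod 509 = 393
New hash = (153 + 393) mod 509 = 37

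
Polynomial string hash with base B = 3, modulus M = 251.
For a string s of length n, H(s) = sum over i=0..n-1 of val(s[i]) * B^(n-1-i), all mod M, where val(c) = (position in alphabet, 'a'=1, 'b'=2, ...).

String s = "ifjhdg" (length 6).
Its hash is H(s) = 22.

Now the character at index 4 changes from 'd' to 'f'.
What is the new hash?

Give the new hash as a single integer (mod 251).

val('d') = 4, val('f') = 6
Position k = 4, exponent = n-1-k = 1
B^1 mod M = 3^1 mod 251 = 3
Delta = (6 - 4) * 3 mod 251 = 6
New hash = (22 + 6) mod 251 = 28

Answer: 28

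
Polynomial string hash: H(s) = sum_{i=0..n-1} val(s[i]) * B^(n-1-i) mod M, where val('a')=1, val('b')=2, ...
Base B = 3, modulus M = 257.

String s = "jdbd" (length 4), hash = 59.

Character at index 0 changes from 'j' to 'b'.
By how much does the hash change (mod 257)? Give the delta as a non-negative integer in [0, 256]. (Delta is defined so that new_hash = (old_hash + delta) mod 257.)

Delta formula: (val(new) - val(old)) * B^(n-1-k) mod M
  val('b') - val('j') = 2 - 10 = -8
  B^(n-1-k) = 3^3 mod 257 = 27
  Delta = -8 * 27 mod 257 = 41

Answer: 41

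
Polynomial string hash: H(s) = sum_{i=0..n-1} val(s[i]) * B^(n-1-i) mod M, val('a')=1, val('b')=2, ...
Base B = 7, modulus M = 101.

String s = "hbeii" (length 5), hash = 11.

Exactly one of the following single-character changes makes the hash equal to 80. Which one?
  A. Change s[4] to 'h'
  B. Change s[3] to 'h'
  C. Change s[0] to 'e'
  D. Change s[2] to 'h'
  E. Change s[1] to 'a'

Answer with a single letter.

Answer: C

Derivation:
Option A: s[4]='i'->'h', delta=(8-9)*7^0 mod 101 = 100, hash=11+100 mod 101 = 10
Option B: s[3]='i'->'h', delta=(8-9)*7^1 mod 101 = 94, hash=11+94 mod 101 = 4
Option C: s[0]='h'->'e', delta=(5-8)*7^4 mod 101 = 69, hash=11+69 mod 101 = 80 <-- target
Option D: s[2]='e'->'h', delta=(8-5)*7^2 mod 101 = 46, hash=11+46 mod 101 = 57
Option E: s[1]='b'->'a', delta=(1-2)*7^3 mod 101 = 61, hash=11+61 mod 101 = 72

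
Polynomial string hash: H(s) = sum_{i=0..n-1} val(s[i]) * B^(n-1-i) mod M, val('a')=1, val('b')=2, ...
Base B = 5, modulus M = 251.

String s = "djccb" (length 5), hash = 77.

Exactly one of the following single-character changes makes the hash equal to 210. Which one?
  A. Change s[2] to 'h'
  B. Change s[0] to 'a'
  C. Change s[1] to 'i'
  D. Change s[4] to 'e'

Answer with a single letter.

Option A: s[2]='c'->'h', delta=(8-3)*5^2 mod 251 = 125, hash=77+125 mod 251 = 202
Option B: s[0]='d'->'a', delta=(1-4)*5^4 mod 251 = 133, hash=77+133 mod 251 = 210 <-- target
Option C: s[1]='j'->'i', delta=(9-10)*5^3 mod 251 = 126, hash=77+126 mod 251 = 203
Option D: s[4]='b'->'e', delta=(5-2)*5^0 mod 251 = 3, hash=77+3 mod 251 = 80

Answer: B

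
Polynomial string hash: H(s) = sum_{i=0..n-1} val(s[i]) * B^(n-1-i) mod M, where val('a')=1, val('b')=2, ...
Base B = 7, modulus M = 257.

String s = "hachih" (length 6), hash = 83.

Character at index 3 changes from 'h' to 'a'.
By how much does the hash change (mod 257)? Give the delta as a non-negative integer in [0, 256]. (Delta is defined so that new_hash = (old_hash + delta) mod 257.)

Delta formula: (val(new) - val(old)) * B^(n-1-k) mod M
  val('a') - val('h') = 1 - 8 = -7
  B^(n-1-k) = 7^2 mod 257 = 49
  Delta = -7 * 49 mod 257 = 171

Answer: 171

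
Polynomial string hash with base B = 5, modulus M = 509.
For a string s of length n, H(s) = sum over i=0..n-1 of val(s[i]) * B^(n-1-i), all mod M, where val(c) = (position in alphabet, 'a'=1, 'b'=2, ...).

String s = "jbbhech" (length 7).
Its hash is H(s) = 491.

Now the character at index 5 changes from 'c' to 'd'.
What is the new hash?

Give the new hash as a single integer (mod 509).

Answer: 496

Derivation:
val('c') = 3, val('d') = 4
Position k = 5, exponent = n-1-k = 1
B^1 mod M = 5^1 mod 509 = 5
Delta = (4 - 3) * 5 mod 509 = 5
New hash = (491 + 5) mod 509 = 496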